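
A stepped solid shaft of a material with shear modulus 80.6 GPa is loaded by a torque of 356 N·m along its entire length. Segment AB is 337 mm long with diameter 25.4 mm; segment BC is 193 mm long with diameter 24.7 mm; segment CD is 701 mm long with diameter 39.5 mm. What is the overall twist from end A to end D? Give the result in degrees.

J_AB = π(0.0254)⁴/32 = 4.09×10^-8 m⁴; J_BC = π(0.0247)⁴/32 = 3.65×10^-8 m⁴; J_CD = π(0.0395)⁴/32 = 2.39×10^-7 m⁴.
θ = (T/G)·Σ L_i/J_i = (356.0/80.6×10⁹)·(0.337/4.09×10^-8 + 0.193/3.65×10^-8 + 0.701/2.39×10^-7) = 0.07271 rad.

4.17°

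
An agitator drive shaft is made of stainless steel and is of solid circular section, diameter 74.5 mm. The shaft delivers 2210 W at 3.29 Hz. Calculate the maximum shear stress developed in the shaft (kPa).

1320 kPa

ω = 2π·3.29 = 20.67 rad/s, so T = P/ω = 2210 / 20.67 = 106.9 N·m.
J = πd⁴/32 = π(0.0745)⁴/32 = 3.024×10^-6 m⁴.
τ_max = T·r/J = 106.9 × 0.0372 / 3.024×10^-6 = 1.317×10^6 Pa.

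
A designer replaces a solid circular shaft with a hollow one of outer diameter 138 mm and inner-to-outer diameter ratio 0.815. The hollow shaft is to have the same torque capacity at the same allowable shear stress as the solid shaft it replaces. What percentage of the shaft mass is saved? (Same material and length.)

50.5 %

Equal τ_max and T ⇒ the solid shaft needs d_s³ = d_o³(1−k⁴), so d_s = 138·(1−0.815⁴)^(1/3) = 113.7 mm.
Area ratio A_h/A_s = d_o²(1−k²)/d_s² = (1−k²)/(1−k⁴)^(2/3) = 0.4949.
Mass saving = 1 − 0.4949 = 50.5 %.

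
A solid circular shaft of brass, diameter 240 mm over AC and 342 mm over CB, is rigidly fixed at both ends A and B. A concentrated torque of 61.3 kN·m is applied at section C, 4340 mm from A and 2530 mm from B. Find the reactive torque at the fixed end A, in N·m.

7590 N·m

Compatibility: T_A·a/J_AC = T_B·b/J_CB with T_A + T_B = T₀.
J_AC = 3.26×10^-4 m⁴, J_CB = 1.34×10^-3 m⁴, so T_A = T₀·(J_AC/a)/((J_AC/a)+(J_CB/b)) = 7593 N·m, T_B = 53710 N·m.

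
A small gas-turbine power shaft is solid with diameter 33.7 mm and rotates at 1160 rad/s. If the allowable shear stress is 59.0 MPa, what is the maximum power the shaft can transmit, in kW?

514 kW

J = πd⁴/32 = π(0.0337)⁴/32 = 1.266×10^-7 m⁴.
T_max = τ_allow·J/r = 5.90×10^7 × 1.266×10^-7 / 0.0169 = 443.4 N·m.
ω = 1160 rad/s, so P_max = T_max·ω = 5.143×10^5 W.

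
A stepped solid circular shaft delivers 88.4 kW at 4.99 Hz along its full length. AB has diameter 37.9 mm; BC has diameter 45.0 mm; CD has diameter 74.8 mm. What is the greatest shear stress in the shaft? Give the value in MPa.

264 MPa

ω = 2π·4.99 = 31.35 rad/s, so T = P/ω = 88.4×10³ / 31.35 = 2819 N·m.
Under the same torque, τ_max = 16T/(πd³) is largest where d is smallest — segment AB (d = 37.9 mm).
τ_max = 16·2819/(π·(0.0379)³) = 2.638×10^8 Pa.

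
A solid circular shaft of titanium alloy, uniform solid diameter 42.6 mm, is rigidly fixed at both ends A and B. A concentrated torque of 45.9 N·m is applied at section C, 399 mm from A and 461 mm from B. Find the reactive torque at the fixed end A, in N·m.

With uniform GJ and both ends fixed, compatibility θ_AC = θ_CB gives T_A·a = T_B·b, together with T_A + T_B = T₀.
T_A = T₀·b/(a+b) = 45.90·461/860.0 = 24.60 N·m; T_B = 21.30 N·m.

24.6 N·m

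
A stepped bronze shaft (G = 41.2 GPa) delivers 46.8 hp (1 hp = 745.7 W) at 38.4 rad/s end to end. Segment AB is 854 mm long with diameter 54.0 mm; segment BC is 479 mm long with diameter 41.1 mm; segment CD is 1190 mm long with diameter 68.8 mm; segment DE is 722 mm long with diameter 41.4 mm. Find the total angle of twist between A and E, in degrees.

ω = 38.4 rad/s, so T = P/ω = 46.8×745.7 / 38.40 = 908.8 N·m.
J_AB = π(0.0540)⁴/32 = 8.35×10^-7 m⁴; J_BC = π(0.0411)⁴/32 = 2.80×10^-7 m⁴; J_CD = π(0.0688)⁴/32 = 2.20×10^-6 m⁴; J_DE = π(0.0414)⁴/32 = 2.88×10^-7 m⁴.
θ = (T/G)·Σ L_i/J_i = (908.8/41.2×10⁹)·(0.854/8.35×10^-7 + 0.479/2.80×10^-7 + 1.19/2.20×10^-6 + 0.722/2.88×10^-7) = 0.1274 rad.

7.30°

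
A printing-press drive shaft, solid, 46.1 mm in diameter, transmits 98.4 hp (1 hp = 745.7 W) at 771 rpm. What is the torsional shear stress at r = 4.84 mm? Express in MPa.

9.92 MPa

ω = 2π·771/60 = 80.74 rad/s, so T = P/ω = 98.4×745.7 / 80.74 = 908.8 N·m.
J = πd⁴/32 = π(0.0461)⁴/32 = 4.434×10^-7 m⁴.
Shear stress varies linearly with radius: τ = T·r/J = 908.8 × 0.00484 / 4.434×10^-7 = 9.920×10^6 Pa.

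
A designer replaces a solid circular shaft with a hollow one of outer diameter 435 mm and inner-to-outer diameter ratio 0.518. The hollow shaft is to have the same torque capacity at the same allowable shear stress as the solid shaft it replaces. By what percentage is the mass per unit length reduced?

23.1 %

Equal τ_max and T ⇒ the solid shaft needs d_s³ = d_o³(1−k⁴), so d_s = 435·(1−0.518⁴)^(1/3) = 424.3 mm.
Area ratio A_h/A_s = d_o²(1−k²)/d_s² = (1−k²)/(1−k⁴)^(2/3) = 0.7690.
Mass saving = 1 − 0.7690 = 23.1 %.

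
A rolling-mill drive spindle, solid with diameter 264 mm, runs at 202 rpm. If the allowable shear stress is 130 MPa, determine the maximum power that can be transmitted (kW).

J = πd⁴/32 = π(0.264)⁴/32 = 4.769×10^-4 m⁴.
T_max = τ_allow·J/r = 1.30×10^8 × 4.769×10^-4 / 0.132 = 469700 N·m.
ω = 2π·202/60 = 21.15 rad/s, so P_max = T_max·ω = 9.935×10^6 W.

9930 kW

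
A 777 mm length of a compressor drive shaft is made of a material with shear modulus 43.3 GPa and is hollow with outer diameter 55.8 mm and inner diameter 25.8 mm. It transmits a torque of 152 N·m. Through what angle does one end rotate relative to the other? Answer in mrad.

J = π(d_o⁴ − d_i⁴)/32 = π(0.0558⁴ − 0.0258⁴)/32 = 9.083×10^-7 m⁴.
θ = T·L/(G·J) = 152.0 × 0.777 / (43.3×10⁹ × 9.083×10^-7) = 3.003×10^-3 rad.

3.00 mrad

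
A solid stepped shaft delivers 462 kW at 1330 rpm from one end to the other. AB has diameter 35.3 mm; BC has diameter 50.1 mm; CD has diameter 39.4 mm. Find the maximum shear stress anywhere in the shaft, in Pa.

ω = 2π·1330/60 = 139.3 rad/s, so T = P/ω = 462×10³ / 139.3 = 3317 N·m.
Under the same torque, τ_max = 16T/(πd³) is largest where d is smallest — segment AB (d = 35.3 mm).
τ_max = 16·3317/(π·(0.0353)³) = 3.841×10^8 Pa.

3.84e8 Pa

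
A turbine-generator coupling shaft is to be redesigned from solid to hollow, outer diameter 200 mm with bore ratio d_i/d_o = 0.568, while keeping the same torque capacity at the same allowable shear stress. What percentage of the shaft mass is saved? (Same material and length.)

Equal τ_max and T ⇒ the solid shaft needs d_s³ = d_o³(1−k⁴), so d_s = 200·(1−0.568⁴)^(1/3) = 192.8 mm.
Area ratio A_h/A_s = d_o²(1−k²)/d_s² = (1−k²)/(1−k⁴)^(2/3) = 0.7289.
Mass saving = 1 − 0.7289 = 27.1 %.

27.1 %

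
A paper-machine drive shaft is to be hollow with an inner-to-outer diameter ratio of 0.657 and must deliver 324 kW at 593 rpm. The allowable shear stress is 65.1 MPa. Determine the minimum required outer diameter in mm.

ω = 2π·593/60 = 62.10 rad/s, so T = P/ω = 324×10³ / 62.10 = 5217 N·m.
For a hollow shaft with d_i/d_o = 0.657: τ_max = 16T/(π d_o³ (1−k⁴)), so d_o = [16T/(π τ_allow (1−k⁴))]^(1/3) = [16·5217/(π·6.51×10^7·0.8137)]^(1/3) = 0.07946 m.

79.5 mm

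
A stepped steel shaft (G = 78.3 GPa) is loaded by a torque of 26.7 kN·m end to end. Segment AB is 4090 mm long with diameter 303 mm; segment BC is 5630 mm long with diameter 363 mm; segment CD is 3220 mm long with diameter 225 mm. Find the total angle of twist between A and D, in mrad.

J_AB = π(0.303)⁴/32 = 8.28×10^-4 m⁴; J_BC = π(0.363)⁴/32 = 1.70×10^-3 m⁴; J_CD = π(0.225)⁴/32 = 2.52×10^-4 m⁴.
θ = (T/G)·Σ L_i/J_i = (26700/78.3×10⁹)·(4.09/8.28×10^-4 + 5.63/1.70×10^-3 + 3.22/2.52×10^-4) = 7.176×10^-3 rad.

7.18 mrad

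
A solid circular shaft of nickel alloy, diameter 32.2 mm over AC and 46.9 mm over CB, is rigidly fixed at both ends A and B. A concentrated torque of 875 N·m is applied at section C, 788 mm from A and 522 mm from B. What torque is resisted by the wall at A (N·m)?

Compatibility: T_A·a/J_AC = T_B·b/J_CB with T_A + T_B = T₀.
J_AC = 1.06×10^-7 m⁴, J_CB = 4.75×10^-7 m⁴, so T_A = T₀·(J_AC/a)/((J_AC/a)+(J_CB/b)) = 112.3 N·m, T_B = 762.7 N·m.

112 N·m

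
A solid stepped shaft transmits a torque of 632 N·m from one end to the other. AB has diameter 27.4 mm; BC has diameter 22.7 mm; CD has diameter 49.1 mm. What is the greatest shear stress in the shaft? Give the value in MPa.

275 MPa

Under the same torque, τ_max = 16T/(πd³) is largest where d is smallest — segment BC (d = 22.7 mm).
τ_max = 16·632.0/(π·(0.0227)³) = 2.752×10^8 Pa.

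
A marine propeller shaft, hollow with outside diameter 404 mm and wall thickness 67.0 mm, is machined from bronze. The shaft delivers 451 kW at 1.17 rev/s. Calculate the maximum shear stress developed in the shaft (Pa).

ω = 2π·1.17 = 7.351 rad/s, so T = P/ω = 451×10³ / 7.351 = 61350 N·m.
J = π(d_o⁴ − d_i⁴)/32 = π(0.404⁴ − 0.270⁴)/32 = 2.094×10^-3 m⁴.
τ_max = T·r/J = 61350 × 0.202 / 2.094×10^-3 = 5.919×10^6 Pa.

5.92e6 Pa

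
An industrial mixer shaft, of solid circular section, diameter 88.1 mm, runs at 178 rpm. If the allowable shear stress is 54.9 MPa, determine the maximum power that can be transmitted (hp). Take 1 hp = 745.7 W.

J = πd⁴/32 = π(0.0881)⁴/32 = 5.914×10^-6 m⁴.
T_max = τ_allow·J/r = 5.49×10^7 × 5.914×10^-6 / 0.0440 = 7371 N·m.
ω = 2π·178/60 = 18.64 rad/s, so P_max = T_max·ω = 1.374×10^5 W.

184 hp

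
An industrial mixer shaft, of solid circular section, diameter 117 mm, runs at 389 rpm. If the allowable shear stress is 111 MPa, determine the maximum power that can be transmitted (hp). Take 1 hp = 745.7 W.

1910 hp

J = πd⁴/32 = π(0.117)⁴/32 = 1.840×10^-5 m⁴.
T_max = τ_allow·J/r = 1.11×10^8 × 1.840×10^-5 / 0.0585 = 34910 N·m.
ω = 2π·389/60 = 40.74 rad/s, so P_max = T_max·ω = 1.422×10^6 W.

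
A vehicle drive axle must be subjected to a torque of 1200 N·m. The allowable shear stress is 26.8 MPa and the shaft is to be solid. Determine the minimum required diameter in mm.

61.1 mm

For a solid shaft τ_max = 16T/(πd³), so d = (16T/(π τ_allow))^(1/3) = (16·1200/(π·2.68×10^7))^(1/3) = 0.06109 m.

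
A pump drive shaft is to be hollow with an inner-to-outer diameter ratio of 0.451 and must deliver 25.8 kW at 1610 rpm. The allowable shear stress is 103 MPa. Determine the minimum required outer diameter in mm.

19.9 mm

ω = 2π·1610/60 = 168.6 rad/s, so T = P/ω = 25.8×10³ / 168.6 = 153.0 N·m.
For a hollow shaft with d_i/d_o = 0.451: τ_max = 16T/(π d_o³ (1−k⁴)), so d_o = [16T/(π τ_allow (1−k⁴))]^(1/3) = [16·153.0/(π·1.03×10^8·0.9586)]^(1/3) = 0.01991 m.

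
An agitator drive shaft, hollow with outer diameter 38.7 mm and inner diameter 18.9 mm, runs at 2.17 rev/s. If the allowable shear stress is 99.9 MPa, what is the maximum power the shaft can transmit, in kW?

14.6 kW

J = π(d_o⁴ − d_i⁴)/32 = π(0.0387⁴ − 0.0189⁴)/32 = 2.077×10^-7 m⁴.
T_max = τ_allow·J/r = 9.99×10^7 × 2.077×10^-7 / 0.0194 = 1072 N·m.
ω = 2π·2.17 = 13.63 rad/s, so P_max = T_max·ω = 1.462×10^4 W.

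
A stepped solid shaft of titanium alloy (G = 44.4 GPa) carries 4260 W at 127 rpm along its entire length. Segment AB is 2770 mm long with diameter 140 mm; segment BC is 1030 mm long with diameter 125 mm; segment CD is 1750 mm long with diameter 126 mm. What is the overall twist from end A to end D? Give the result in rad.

ω = 2π·127/60 = 13.30 rad/s, so T = P/ω = 4260 / 13.30 = 320.3 N·m.
J_AB = π(0.140)⁴/32 = 3.77×10^-5 m⁴; J_BC = π(0.125)⁴/32 = 2.40×10^-5 m⁴; J_CD = π(0.126)⁴/32 = 2.47×10^-5 m⁴.
θ = (T/G)·Σ L_i/J_i = (320.3/44.4×10⁹)·(2.77/3.77×10^-5 + 1.03/2.40×10^-5 + 1.75/2.47×10^-5) = 1.350×10^-3 rad.

0.00135 rad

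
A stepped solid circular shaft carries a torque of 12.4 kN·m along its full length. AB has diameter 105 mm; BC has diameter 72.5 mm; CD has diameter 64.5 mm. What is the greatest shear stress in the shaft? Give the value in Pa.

Under the same torque, τ_max = 16T/(πd³) is largest where d is smallest — segment CD (d = 64.5 mm).
τ_max = 16·12400/(π·(0.0645)³) = 2.353×10^8 Pa.

2.35e8 Pa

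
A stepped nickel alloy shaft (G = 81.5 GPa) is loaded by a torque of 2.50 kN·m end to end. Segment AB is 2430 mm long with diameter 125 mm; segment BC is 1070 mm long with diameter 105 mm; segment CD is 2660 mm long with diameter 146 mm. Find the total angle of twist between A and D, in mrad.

J_AB = π(0.125)⁴/32 = 2.40×10^-5 m⁴; J_BC = π(0.105)⁴/32 = 1.19×10^-5 m⁴; J_CD = π(0.146)⁴/32 = 4.46×10^-5 m⁴.
θ = (T/G)·Σ L_i/J_i = (2500/81.5×10⁹)·(2.43/2.40×10^-5 + 1.07/1.19×10^-5 + 2.66/4.46×10^-5) = 7.690×10^-3 rad.

7.69 mrad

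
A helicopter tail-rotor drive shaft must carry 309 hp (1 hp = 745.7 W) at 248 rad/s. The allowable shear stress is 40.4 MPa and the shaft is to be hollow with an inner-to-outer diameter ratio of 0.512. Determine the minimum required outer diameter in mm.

ω = 248 rad/s, so T = P/ω = 309×745.7 / 248.0 = 929.1 N·m.
For a hollow shaft with d_i/d_o = 0.512: τ_max = 16T/(π d_o³ (1−k⁴)), so d_o = [16T/(π τ_allow (1−k⁴))]^(1/3) = [16·929.1/(π·4.04×10^7·0.9313)]^(1/3) = 0.05010 m.

50.1 mm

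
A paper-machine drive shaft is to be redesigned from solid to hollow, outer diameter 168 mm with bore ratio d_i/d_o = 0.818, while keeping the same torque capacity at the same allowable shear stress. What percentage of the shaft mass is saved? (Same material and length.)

Equal τ_max and T ⇒ the solid shaft needs d_s³ = d_o³(1−k⁴), so d_s = 168·(1−0.818⁴)^(1/3) = 137.8 mm.
Area ratio A_h/A_s = d_o²(1−k²)/d_s² = (1−k²)/(1−k⁴)^(2/3) = 0.4915.
Mass saving = 1 − 0.4915 = 50.8 %.

50.8 %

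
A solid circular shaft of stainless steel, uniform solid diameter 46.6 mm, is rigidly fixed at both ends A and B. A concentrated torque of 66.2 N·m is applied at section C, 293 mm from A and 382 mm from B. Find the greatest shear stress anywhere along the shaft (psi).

273 psi

With uniform GJ and both ends fixed, compatibility θ_AC = θ_CB gives T_A·a = T_B·b, together with T_A + T_B = T₀.
T_A = T₀·b/(a+b) = 66.20·382/675.0 = 37.46 N·m; T_B = 28.74 N·m.
τ in each portion: τ_AC = 1.89×10^6 Pa, τ_CB = 1.45×10^6 Pa; maximum is in AC.
τ_max = T_AC·r/J = 37.46·0.0233/4.63×10^-7 = 1.886×10^6 Pa.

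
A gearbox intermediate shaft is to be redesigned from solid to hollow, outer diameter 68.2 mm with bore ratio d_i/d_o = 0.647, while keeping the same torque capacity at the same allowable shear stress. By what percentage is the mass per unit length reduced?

Equal τ_max and T ⇒ the solid shaft needs d_s³ = d_o³(1−k⁴), so d_s = 68.2·(1−0.647⁴)^(1/3) = 63.96 mm.
Area ratio A_h/A_s = d_o²(1−k²)/d_s² = (1−k²)/(1−k⁴)^(2/3) = 0.6611.
Mass saving = 1 − 0.6611 = 33.9 %.

33.9 %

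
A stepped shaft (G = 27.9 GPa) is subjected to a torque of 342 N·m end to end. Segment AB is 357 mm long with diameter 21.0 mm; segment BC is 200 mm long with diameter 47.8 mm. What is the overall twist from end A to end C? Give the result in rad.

J_AB = π(0.0210)⁴/32 = 1.91×10^-8 m⁴; J_BC = π(0.0478)⁴/32 = 5.13×10^-7 m⁴.
θ = (T/G)·Σ L_i/J_i = (342.0/27.9×10⁹)·(0.357/1.91×10^-8 + 0.200/5.13×10^-7) = 0.2340 rad.

0.234 rad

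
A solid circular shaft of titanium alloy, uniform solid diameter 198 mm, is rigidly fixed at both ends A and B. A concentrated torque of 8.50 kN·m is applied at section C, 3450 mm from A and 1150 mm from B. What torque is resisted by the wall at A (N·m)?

With uniform GJ and both ends fixed, compatibility θ_AC = θ_CB gives T_A·a = T_B·b, together with T_A + T_B = T₀.
T_A = T₀·b/(a+b) = 8500·1150/4600 = 2125 N·m; T_B = 6375 N·m.

2120 N·m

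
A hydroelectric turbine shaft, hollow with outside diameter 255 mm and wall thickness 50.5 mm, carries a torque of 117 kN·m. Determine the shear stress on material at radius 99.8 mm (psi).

J = π(d_o⁴ − d_i⁴)/32 = π(0.255⁴ − 0.154⁴)/32 = 3.599×10^-4 m⁴.
Shear stress varies linearly with radius: τ = T·r/J = 117000 × 0.0998 / 3.599×10^-4 = 3.244×10^7 Pa.

4710 psi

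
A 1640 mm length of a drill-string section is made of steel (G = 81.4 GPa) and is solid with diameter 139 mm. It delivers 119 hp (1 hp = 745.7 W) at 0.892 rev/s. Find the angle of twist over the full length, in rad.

ω = 2π·0.892 = 5.605 rad/s, so T = P/ω = 119×745.7 / 5.605 = 15830 N·m.
J = πd⁴/32 = π(0.139)⁴/32 = 3.665×10^-5 m⁴.
θ = T·L/(G·J) = 15830 × 1.64 / (81.4×10⁹ × 3.665×10^-5) = 8.704×10^-3 rad.

0.00870 rad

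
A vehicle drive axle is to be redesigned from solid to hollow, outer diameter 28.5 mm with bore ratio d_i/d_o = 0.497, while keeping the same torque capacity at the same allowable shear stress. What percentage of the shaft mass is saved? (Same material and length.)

21.5 %

Equal τ_max and T ⇒ the solid shaft needs d_s³ = d_o³(1−k⁴), so d_s = 28.5·(1−0.497⁴)^(1/3) = 27.91 mm.
Area ratio A_h/A_s = d_o²(1−k²)/d_s² = (1−k²)/(1−k⁴)^(2/3) = 0.7853.
Mass saving = 1 − 0.7853 = 21.5 %.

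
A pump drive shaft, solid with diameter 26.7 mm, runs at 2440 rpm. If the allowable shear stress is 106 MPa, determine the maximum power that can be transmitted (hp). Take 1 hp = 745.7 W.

136 hp

J = πd⁴/32 = π(0.0267)⁴/32 = 4.989×10^-8 m⁴.
T_max = τ_allow·J/r = 1.06×10^8 × 4.989×10^-8 / 0.0133 = 396.2 N·m.
ω = 2π·2440/60 = 255.5 rad/s, so P_max = T_max·ω = 1.012×10^5 W.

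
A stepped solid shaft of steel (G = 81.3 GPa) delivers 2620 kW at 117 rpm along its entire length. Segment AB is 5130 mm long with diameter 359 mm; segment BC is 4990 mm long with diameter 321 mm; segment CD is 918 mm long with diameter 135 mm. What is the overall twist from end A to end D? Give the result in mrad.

ω = 2π·117/60 = 12.25 rad/s, so T = P/ω = 2620×10³ / 12.25 = 213800 N·m.
J_AB = π(0.359)⁴/32 = 1.63×10^-3 m⁴; J_BC = π(0.321)⁴/32 = 1.04×10^-3 m⁴; J_CD = π(0.135)⁴/32 = 3.26×10^-5 m⁴.
θ = (T/G)·Σ L_i/J_i = (213800/81.3×10⁹)·(5.13/1.63×10^-3 + 4.99/1.04×10^-3 + 0.918/3.26×10^-5) = 0.09491 rad.

94.9 mrad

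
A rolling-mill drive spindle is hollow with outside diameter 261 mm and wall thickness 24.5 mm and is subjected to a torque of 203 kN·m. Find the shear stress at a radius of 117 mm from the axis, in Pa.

J = π(d_o⁴ − d_i⁴)/32 = π(0.261⁴ − 0.212⁴)/32 = 2.573×10^-4 m⁴.
Shear stress varies linearly with radius: τ = T·r/J = 203000 × 0.117 / 2.573×10^-4 = 9.232×10^7 Pa.

9.23e7 Pa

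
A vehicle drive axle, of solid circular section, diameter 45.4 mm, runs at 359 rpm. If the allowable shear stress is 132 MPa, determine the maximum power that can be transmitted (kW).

J = πd⁴/32 = π(0.0454)⁴/32 = 4.171×10^-7 m⁴.
T_max = τ_allow·J/r = 1.32×10^8 × 4.171×10^-7 / 0.0227 = 2425 N·m.
ω = 2π·359/60 = 37.59 rad/s, so P_max = T_max·ω = 9.118×10^4 W.

91.2 kW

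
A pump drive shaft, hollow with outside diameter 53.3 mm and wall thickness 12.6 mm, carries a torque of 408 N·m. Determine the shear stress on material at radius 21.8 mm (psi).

1760 psi

J = π(d_o⁴ − d_i⁴)/32 = π(0.0533⁴ − 0.0281⁴)/32 = 7.311×10^-7 m⁴.
Shear stress varies linearly with radius: τ = T·r/J = 408.0 × 0.0218 / 7.311×10^-7 = 1.217×10^7 Pa.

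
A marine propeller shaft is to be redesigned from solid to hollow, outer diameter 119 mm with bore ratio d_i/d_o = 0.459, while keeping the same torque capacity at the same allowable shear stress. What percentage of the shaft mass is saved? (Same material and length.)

Equal τ_max and T ⇒ the solid shaft needs d_s³ = d_o³(1−k⁴), so d_s = 119·(1−0.459⁴)^(1/3) = 117.2 mm.
Area ratio A_h/A_s = d_o²(1−k²)/d_s² = (1−k²)/(1−k⁴)^(2/3) = 0.8136.
Mass saving = 1 − 0.8136 = 18.6 %.

18.6 %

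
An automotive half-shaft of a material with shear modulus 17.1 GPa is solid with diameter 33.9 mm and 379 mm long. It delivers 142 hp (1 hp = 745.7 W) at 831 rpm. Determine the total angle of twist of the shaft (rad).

0.208 rad

ω = 2π·831/60 = 87.02 rad/s, so T = P/ω = 142×745.7 / 87.02 = 1217 N·m.
J = πd⁴/32 = π(0.0339)⁴/32 = 1.297×10^-7 m⁴.
θ = T·L/(G·J) = 1217 × 0.379 / (17.1×10⁹ × 1.297×10^-7) = 0.2080 rad.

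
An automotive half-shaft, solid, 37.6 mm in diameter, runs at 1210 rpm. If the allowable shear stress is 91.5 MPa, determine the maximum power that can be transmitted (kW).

121 kW

J = πd⁴/32 = π(0.0376)⁴/32 = 1.962×10^-7 m⁴.
T_max = τ_allow·J/r = 9.15×10^7 × 1.962×10^-7 / 0.0188 = 955.0 N·m.
ω = 2π·1210/60 = 126.7 rad/s, so P_max = T_max·ω = 1.210×10^5 W.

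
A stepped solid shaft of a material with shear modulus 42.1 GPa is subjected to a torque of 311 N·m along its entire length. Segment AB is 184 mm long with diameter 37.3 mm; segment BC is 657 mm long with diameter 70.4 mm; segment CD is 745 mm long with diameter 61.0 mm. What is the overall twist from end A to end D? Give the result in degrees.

0.757°

J_AB = π(0.0373)⁴/32 = 1.90×10^-7 m⁴; J_BC = π(0.0704)⁴/32 = 2.41×10^-6 m⁴; J_CD = π(0.0610)⁴/32 = 1.36×10^-6 m⁴.
θ = (T/G)·Σ L_i/J_i = (311.0/42.1×10⁹)·(0.184/1.90×10^-7 + 0.657/2.41×10^-6 + 0.745/1.36×10^-6) = 0.01321 rad.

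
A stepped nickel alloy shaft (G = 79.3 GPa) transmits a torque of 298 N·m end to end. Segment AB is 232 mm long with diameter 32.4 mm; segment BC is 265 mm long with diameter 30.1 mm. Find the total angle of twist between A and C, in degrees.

J_AB = π(0.0324)⁴/32 = 1.08×10^-7 m⁴; J_BC = π(0.0301)⁴/32 = 8.06×10^-8 m⁴.
θ = (T/G)·Σ L_i/J_i = (298.0/79.3×10⁹)·(0.232/1.08×10^-7 + 0.265/8.06×10^-8) = 0.02042 rad.

1.17°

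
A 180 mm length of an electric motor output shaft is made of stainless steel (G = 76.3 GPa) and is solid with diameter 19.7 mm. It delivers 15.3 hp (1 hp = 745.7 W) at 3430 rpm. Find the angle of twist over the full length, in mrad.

5.07 mrad

ω = 2π·3430/60 = 359.2 rad/s, so T = P/ω = 15.3×745.7 / 359.2 = 31.76 N·m.
J = πd⁴/32 = π(0.0197)⁴/32 = 1.479×10^-8 m⁴.
θ = T·L/(G·J) = 31.76 × 0.180 / (76.3×10⁹ × 1.479×10^-8) = 5.068×10^-3 rad.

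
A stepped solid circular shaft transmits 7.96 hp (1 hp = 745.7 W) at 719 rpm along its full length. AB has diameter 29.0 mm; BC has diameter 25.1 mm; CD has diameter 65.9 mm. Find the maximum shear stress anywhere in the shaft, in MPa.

ω = 2π·719/60 = 75.29 rad/s, so T = P/ω = 7.96×745.7 / 75.29 = 78.84 N·m.
Under the same torque, τ_max = 16T/(πd³) is largest where d is smallest — segment BC (d = 25.1 mm).
τ_max = 16·78.84/(π·(0.0251)³) = 2.539×10^7 Pa.

25.4 MPa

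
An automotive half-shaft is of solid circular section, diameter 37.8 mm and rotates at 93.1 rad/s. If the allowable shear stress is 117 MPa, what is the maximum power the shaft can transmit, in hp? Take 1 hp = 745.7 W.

J = πd⁴/32 = π(0.0378)⁴/32 = 2.004×10^-7 m⁴.
T_max = τ_allow·J/r = 1.17×10^8 × 2.004×10^-7 / 0.0189 = 1241 N·m.
ω = 93.1 rad/s, so P_max = T_max·ω = 1.155×10^5 W.

155 hp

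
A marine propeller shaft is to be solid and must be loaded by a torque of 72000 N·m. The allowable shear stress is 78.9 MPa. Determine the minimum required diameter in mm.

For a solid shaft τ_max = 16T/(πd³), so d = (16T/(π τ_allow))^(1/3) = (16·72000/(π·7.89×10^7))^(1/3) = 0.1669 m.

167 mm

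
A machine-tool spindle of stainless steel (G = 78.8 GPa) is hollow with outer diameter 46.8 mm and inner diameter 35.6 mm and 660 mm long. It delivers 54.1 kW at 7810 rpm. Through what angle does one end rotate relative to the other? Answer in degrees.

0.101°

ω = 2π·7810/60 = 817.9 rad/s, so T = P/ω = 54.1×10³ / 817.9 = 66.15 N·m.
J = π(d_o⁴ − d_i⁴)/32 = π(0.0468⁴ − 0.0356⁴)/32 = 3.133×10^-7 m⁴.
θ = T·L/(G·J) = 66.15 × 0.660 / (78.8×10⁹ × 3.133×10^-7) = 1.769×10^-3 rad.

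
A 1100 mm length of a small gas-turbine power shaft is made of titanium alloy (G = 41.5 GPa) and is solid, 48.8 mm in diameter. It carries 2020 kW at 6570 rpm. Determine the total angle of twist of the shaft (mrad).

140 mrad

ω = 2π·6570/60 = 688.0 rad/s, so T = P/ω = 2020×10³ / 688.0 = 2936 N·m.
J = πd⁴/32 = π(0.0488)⁴/32 = 5.568×10^-7 m⁴.
θ = T·L/(G·J) = 2936 × 1.10 / (41.5×10⁹ × 5.568×10^-7) = 0.1398 rad.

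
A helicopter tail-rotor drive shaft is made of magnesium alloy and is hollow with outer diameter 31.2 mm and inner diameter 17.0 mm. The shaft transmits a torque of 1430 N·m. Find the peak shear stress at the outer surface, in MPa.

J = π(d_o⁴ − d_i⁴)/32 = π(0.0312⁴ − 0.0170⁴)/32 = 8.483×10^-8 m⁴.
τ_max = T·r/J = 1430 × 0.0156 / 8.483×10^-8 = 2.630×10^8 Pa.

263 MPa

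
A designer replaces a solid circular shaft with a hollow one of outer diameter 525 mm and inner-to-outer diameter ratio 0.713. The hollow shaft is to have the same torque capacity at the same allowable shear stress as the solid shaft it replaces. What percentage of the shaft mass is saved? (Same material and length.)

Equal τ_max and T ⇒ the solid shaft needs d_s³ = d_o³(1−k⁴), so d_s = 525·(1−0.713⁴)^(1/3) = 475.2 mm.
Area ratio A_h/A_s = d_o²(1−k²)/d_s² = (1−k²)/(1−k⁴)^(2/3) = 0.6001.
Mass saving = 1 − 0.6001 = 40.0 %.

40.0 %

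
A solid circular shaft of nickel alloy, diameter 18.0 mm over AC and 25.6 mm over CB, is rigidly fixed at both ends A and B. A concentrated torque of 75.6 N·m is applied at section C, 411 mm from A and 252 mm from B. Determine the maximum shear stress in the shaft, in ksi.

Compatibility: T_A·a/J_AC = T_B·b/J_CB with T_A + T_B = T₀.
J_AC = 1.03×10^-8 m⁴, J_CB = 4.22×10^-8 m⁴, so T_A = T₀·(J_AC/a)/((J_AC/a)+(J_CB/b)) = 9.853 N·m, T_B = 65.75 N·m.
τ in each portion: τ_AC = 8.60×10^6 Pa, τ_CB = 2.00×10^7 Pa; maximum is in CB.
τ_max = T_CB·r/J = 65.75·0.0128/4.22×10^-8 = 1.996×10^7 Pa.

2.89 ksi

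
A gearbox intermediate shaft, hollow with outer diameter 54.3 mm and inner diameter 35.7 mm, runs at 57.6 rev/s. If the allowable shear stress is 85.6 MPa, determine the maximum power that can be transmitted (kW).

792 kW

J = π(d_o⁴ − d_i⁴)/32 = π(0.0543⁴ − 0.0357⁴)/32 = 6.940×10^-7 m⁴.
T_max = τ_allow·J/r = 8.56×10^7 × 6.940×10^-7 / 0.0271 = 2188 N·m.
ω = 2π·57.6 = 361.9 rad/s, so P_max = T_max·ω = 7.919×10^5 W.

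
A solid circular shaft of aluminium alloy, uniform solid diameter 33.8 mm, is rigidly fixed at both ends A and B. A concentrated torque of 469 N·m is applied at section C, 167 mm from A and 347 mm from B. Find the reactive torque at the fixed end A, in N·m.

With uniform GJ and both ends fixed, compatibility θ_AC = θ_CB gives T_A·a = T_B·b, together with T_A + T_B = T₀.
T_A = T₀·b/(a+b) = 469.0·347/514.0 = 316.6 N·m; T_B = 152.4 N·m.

317 N·m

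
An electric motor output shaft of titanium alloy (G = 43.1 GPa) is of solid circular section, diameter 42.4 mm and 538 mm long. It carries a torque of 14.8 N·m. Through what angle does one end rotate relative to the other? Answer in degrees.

0.0334°

J = πd⁴/32 = π(0.0424)⁴/32 = 3.173×10^-7 m⁴.
θ = T·L/(G·J) = 14.80 × 0.538 / (43.1×10⁹ × 3.173×10^-7) = 5.822×10^-4 rad.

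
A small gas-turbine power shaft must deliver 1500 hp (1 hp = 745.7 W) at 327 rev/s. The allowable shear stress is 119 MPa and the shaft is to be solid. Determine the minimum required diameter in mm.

28.6 mm

ω = 2π·327 = 2055 rad/s, so T = P/ω = 1500×745.7 / 2055 = 544.4 N·m.
For a solid shaft τ_max = 16T/(πd³), so d = (16T/(π τ_allow))^(1/3) = (16·544.4/(π·1.19×10^8))^(1/3) = 0.02856 m.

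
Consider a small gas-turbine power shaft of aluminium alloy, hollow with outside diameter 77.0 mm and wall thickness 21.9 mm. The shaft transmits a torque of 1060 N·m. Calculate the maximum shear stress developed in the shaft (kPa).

12200 kPa

J = π(d_o⁴ − d_i⁴)/32 = π(0.0770⁴ − 0.0332⁴)/32 = 3.332×10^-6 m⁴.
τ_max = T·r/J = 1060 × 0.0385 / 3.332×10^-6 = 1.225×10^7 Pa.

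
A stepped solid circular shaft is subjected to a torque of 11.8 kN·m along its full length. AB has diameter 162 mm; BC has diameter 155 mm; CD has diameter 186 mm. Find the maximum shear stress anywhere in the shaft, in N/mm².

Under the same torque, τ_max = 16T/(πd³) is largest where d is smallest — segment BC (d = 155 mm).
τ_max = 16·11800/(π·(0.155)³) = 1.614×10^7 Pa.

16.1 N/mm²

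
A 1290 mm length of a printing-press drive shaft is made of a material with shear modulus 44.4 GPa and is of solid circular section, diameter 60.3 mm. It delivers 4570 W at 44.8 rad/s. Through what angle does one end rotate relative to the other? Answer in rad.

ω = 44.8 rad/s, so T = P/ω = 4570 / 44.80 = 102.0 N·m.
J = πd⁴/32 = π(0.0603)⁴/32 = 1.298×10^-6 m⁴.
θ = T·L/(G·J) = 102.0 × 1.29 / (44.4×10⁹ × 1.298×10^-6) = 2.283×10^-3 rad.

0.00228 rad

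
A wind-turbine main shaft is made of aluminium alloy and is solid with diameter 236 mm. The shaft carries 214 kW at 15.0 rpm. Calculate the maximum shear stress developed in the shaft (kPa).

52800 kPa

ω = 2π·15.0/60 = 1.571 rad/s, so T = P/ω = 214×10³ / 1.571 = 136200 N·m.
J = πd⁴/32 = π(0.236)⁴/32 = 3.045×10^-4 m⁴.
τ_max = T·r/J = 136200 × 0.118 / 3.045×10^-4 = 5.279×10^7 Pa.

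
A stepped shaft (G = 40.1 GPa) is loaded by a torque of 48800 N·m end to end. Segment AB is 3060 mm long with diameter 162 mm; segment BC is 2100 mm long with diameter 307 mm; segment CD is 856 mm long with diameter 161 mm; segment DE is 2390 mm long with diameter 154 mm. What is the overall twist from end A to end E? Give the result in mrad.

126 mrad

J_AB = π(0.162)⁴/32 = 6.76×10^-5 m⁴; J_BC = π(0.307)⁴/32 = 8.72×10^-4 m⁴; J_CD = π(0.161)⁴/32 = 6.60×10^-5 m⁴; J_DE = π(0.154)⁴/32 = 5.52×10^-5 m⁴.
θ = (T/G)·Σ L_i/J_i = (48800/40.1×10⁹)·(3.06/6.76×10^-5 + 2.10/8.72×10^-4 + 0.856/6.60×10^-5 + 2.39/5.52×10^-5) = 0.1265 rad.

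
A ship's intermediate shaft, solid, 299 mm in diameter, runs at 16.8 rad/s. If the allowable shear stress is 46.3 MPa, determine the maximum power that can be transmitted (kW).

4080 kW

J = πd⁴/32 = π(0.299)⁴/32 = 7.847×10^-4 m⁴.
T_max = τ_allow·J/r = 4.63×10^7 × 7.847×10^-4 / 0.149 = 243000 N·m.
ω = 16.8 rad/s, so P_max = T_max·ω = 4.083×10^6 W.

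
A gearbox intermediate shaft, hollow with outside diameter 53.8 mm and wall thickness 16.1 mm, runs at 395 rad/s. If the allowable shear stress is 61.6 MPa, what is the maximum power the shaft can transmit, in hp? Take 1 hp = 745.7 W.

972 hp

J = π(d_o⁴ − d_i⁴)/32 = π(0.0538⁴ − 0.0216⁴)/32 = 8.011×10^-7 m⁴.
T_max = τ_allow·J/r = 6.16×10^7 × 8.011×10^-7 / 0.0269 = 1835 N·m.
ω = 395 rad/s, so P_max = T_max·ω = 7.246×10^5 W.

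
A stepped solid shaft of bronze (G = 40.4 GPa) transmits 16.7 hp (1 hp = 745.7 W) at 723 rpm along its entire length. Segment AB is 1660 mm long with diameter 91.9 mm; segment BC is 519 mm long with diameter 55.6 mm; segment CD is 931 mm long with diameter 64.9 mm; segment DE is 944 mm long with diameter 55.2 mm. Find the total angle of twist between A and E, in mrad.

ω = 2π·723/60 = 75.71 rad/s, so T = P/ω = 16.7×745.7 / 75.71 = 164.5 N·m.
J_AB = π(0.0919)⁴/32 = 7.00×10^-6 m⁴; J_BC = π(0.0556)⁴/32 = 9.38×10^-7 m⁴; J_CD = π(0.0649)⁴/32 = 1.74×10^-6 m⁴; J_DE = π(0.0552)⁴/32 = 9.11×10^-7 m⁴.
θ = (T/G)·Σ L_i/J_i = (164.5/40.4×10⁹)·(1.66/7.00×10^-6 + 0.519/9.38×10^-7 + 0.931/1.74×10^-6 + 0.944/9.11×10^-7) = 9.610×10^-3 rad.

9.61 mrad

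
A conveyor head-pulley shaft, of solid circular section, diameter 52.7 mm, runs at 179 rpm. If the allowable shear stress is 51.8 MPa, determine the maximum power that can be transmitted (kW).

J = πd⁴/32 = π(0.0527)⁴/32 = 7.573×10^-7 m⁴.
T_max = τ_allow·J/r = 5.18×10^7 × 7.573×10^-7 / 0.0264 = 1489 N·m.
ω = 2π·179/60 = 18.74 rad/s, so P_max = T_max·ω = 2.790×10^4 W.

27.9 kW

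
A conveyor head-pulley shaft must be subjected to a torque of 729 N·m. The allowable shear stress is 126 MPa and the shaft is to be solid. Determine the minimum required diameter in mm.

For a solid shaft τ_max = 16T/(πd³), so d = (16T/(π τ_allow))^(1/3) = (16·729.0/(π·1.26×10^8))^(1/3) = 0.03089 m.

30.9 mm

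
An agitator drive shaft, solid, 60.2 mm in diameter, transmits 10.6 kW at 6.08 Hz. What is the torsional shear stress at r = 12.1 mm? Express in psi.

378 psi

ω = 2π·6.08 = 38.20 rad/s, so T = P/ω = 10.6×10³ / 38.20 = 277.5 N·m.
J = πd⁴/32 = π(0.0602)⁴/32 = 1.289×10^-6 m⁴.
Shear stress varies linearly with radius: τ = T·r/J = 277.5 × 0.0121 / 1.289×10^-6 = 2.604×10^6 Pa.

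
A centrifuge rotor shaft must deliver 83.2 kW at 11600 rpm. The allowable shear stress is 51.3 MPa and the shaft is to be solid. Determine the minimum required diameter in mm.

18.9 mm

ω = 2π·11600/60 = 1215 rad/s, so T = P/ω = 83.2×10³ / 1215 = 68.49 N·m.
For a solid shaft τ_max = 16T/(πd³), so d = (16T/(π τ_allow))^(1/3) = (16·68.49/(π·5.13×10^7))^(1/3) = 0.01895 m.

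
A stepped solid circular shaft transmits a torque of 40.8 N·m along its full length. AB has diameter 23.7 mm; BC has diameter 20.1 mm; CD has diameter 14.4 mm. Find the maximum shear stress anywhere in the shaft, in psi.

Under the same torque, τ_max = 16T/(πd³) is largest where d is smallest — segment CD (d = 14.4 mm).
τ_max = 16·40.80/(π·(0.0144)³) = 6.959×10^7 Pa.

10100 psi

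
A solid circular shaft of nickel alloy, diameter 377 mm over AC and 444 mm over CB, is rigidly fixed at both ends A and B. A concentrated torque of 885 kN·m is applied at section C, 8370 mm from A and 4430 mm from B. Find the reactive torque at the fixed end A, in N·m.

191000 N·m

Compatibility: T_A·a/J_AC = T_B·b/J_CB with T_A + T_B = T₀.
J_AC = 1.98×10^-3 m⁴, J_CB = 3.82×10^-3 m⁴, so T_A = T₀·(J_AC/a)/((J_AC/a)+(J_CB/b)) = 190900 N·m, T_B = 694100 N·m.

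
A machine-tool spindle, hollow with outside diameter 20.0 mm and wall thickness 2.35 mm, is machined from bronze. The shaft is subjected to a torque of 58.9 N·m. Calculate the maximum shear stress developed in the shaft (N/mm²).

57.0 N/mm²

J = π(d_o⁴ − d_i⁴)/32 = π(0.0200⁴ − 0.0153⁴)/32 = 1.033×10^-8 m⁴.
τ_max = T·r/J = 58.90 × 0.0100 / 1.033×10^-8 = 5.703×10^7 Pa.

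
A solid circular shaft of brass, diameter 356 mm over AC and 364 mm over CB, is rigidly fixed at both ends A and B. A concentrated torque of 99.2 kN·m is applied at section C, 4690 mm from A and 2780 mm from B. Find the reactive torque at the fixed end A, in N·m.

34900 N·m

Compatibility: T_A·a/J_AC = T_B·b/J_CB with T_A + T_B = T₀.
J_AC = 1.58×10^-3 m⁴, J_CB = 1.72×10^-3 m⁴, so T_A = T₀·(J_AC/a)/((J_AC/a)+(J_CB/b)) = 34880 N·m, T_B = 64320 N·m.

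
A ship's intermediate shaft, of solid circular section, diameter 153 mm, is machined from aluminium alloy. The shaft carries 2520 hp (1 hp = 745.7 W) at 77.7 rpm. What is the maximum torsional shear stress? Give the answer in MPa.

ω = 2π·77.7/60 = 8.137 rad/s, so T = P/ω = 2520×745.7 / 8.137 = 230900 N·m.
J = πd⁴/32 = π(0.153)⁴/32 = 5.380×10^-5 m⁴.
τ_max = T·r/J = 230900 × 0.0765 / 5.380×10^-5 = 3.284×10^8 Pa.

328 MPa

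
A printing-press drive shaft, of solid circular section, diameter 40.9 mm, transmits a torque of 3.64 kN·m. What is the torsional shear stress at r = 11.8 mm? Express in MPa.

156 MPa

J = πd⁴/32 = π(0.0409)⁴/32 = 2.747×10^-7 m⁴.
Shear stress varies linearly with radius: τ = T·r/J = 3640 × 0.0118 / 2.747×10^-7 = 1.563×10^8 Pa.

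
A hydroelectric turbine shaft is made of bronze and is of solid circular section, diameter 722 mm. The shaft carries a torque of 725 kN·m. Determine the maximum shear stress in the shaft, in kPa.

9810 kPa

J = πd⁴/32 = π(0.722)⁴/32 = 0.02668 m⁴.
τ_max = T·r/J = 725000 × 0.361 / 0.02668 = 9.811×10^6 Pa.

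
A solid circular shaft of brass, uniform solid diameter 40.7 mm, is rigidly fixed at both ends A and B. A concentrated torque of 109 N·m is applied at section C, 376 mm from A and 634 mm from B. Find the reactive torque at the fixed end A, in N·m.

With uniform GJ and both ends fixed, compatibility θ_AC = θ_CB gives T_A·a = T_B·b, together with T_A + T_B = T₀.
T_A = T₀·b/(a+b) = 109.0·634/1010 = 68.42 N·m; T_B = 40.58 N·m.

68.4 N·m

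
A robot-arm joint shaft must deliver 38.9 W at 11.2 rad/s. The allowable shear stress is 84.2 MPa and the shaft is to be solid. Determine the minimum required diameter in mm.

ω = 11.2 rad/s, so T = P/ω = 38.9 / 11.20 = 3.473 N·m.
For a solid shaft τ_max = 16T/(πd³), so d = (16T/(π τ_allow))^(1/3) = (16·3.473/(π·8.42×10^7))^(1/3) = 0.005945 m.

5.94 mm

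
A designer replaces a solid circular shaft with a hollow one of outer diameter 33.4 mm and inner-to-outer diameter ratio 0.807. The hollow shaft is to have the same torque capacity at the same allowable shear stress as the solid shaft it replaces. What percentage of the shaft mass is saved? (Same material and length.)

Equal τ_max and T ⇒ the solid shaft needs d_s³ = d_o³(1−k⁴), so d_s = 33.4·(1−0.807⁴)^(1/3) = 27.79 mm.
Area ratio A_h/A_s = d_o²(1−k²)/d_s² = (1−k²)/(1−k⁴)^(2/3) = 0.5038.
Mass saving = 1 − 0.5038 = 49.6 %.

49.6 %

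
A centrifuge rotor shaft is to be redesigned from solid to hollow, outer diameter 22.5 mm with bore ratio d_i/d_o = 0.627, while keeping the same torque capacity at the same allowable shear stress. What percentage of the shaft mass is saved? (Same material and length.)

Equal τ_max and T ⇒ the solid shaft needs d_s³ = d_o³(1−k⁴), so d_s = 22.5·(1−0.627⁴)^(1/3) = 21.28 mm.
Area ratio A_h/A_s = d_o²(1−k²)/d_s² = (1−k²)/(1−k⁴)^(2/3) = 0.6787.
Mass saving = 1 − 0.6787 = 32.1 %.

32.1 %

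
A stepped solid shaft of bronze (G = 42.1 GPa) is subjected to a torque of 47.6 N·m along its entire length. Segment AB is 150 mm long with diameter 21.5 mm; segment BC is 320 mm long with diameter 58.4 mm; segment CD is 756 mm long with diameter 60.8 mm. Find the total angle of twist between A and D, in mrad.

9.04 mrad

J_AB = π(0.0215)⁴/32 = 2.10×10^-8 m⁴; J_BC = π(0.0584)⁴/32 = 1.14×10^-6 m⁴; J_CD = π(0.0608)⁴/32 = 1.34×10^-6 m⁴.
θ = (T/G)·Σ L_i/J_i = (47.60/42.1×10⁹)·(0.150/2.10×10^-8 + 0.320/1.14×10^-6 + 0.756/1.34×10^-6) = 9.039×10^-3 rad.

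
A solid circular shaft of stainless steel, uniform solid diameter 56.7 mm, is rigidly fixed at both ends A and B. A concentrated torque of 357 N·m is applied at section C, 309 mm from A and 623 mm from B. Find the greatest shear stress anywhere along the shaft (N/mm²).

6.67 N/mm²

With uniform GJ and both ends fixed, compatibility θ_AC = θ_CB gives T_A·a = T_B·b, together with T_A + T_B = T₀.
T_A = T₀·b/(a+b) = 357.0·623/932.0 = 238.6 N·m; T_B = 118.4 N·m.
τ in each portion: τ_AC = 6.67×10^6 Pa, τ_CB = 3.31×10^6 Pa; maximum is in AC.
τ_max = T_AC·r/J = 238.6·0.0284/1.01×10^-6 = 6.667×10^6 Pa.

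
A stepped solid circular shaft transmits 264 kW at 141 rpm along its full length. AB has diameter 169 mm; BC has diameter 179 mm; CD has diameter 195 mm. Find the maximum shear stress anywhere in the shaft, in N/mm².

ω = 2π·141/60 = 14.77 rad/s, so T = P/ω = 264×10³ / 14.77 = 17880 N·m.
Under the same torque, τ_max = 16T/(πd³) is largest where d is smallest — segment AB (d = 169 mm).
τ_max = 16·17880/(π·(0.169)³) = 1.887×10^7 Pa.

18.9 N/mm²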